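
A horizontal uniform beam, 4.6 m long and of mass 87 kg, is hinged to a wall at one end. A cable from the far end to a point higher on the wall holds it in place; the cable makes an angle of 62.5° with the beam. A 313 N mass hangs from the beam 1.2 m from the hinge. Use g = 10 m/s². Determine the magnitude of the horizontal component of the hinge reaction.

H_x ≈ 269 N

Take torques about the hinge: T sin 62.5° · 4.6 = 87×10×2.3 + 313×1.2 = 2376.6 N·m.
So T = 2376.6 / (0.8870 × 4.6) = 582.46 N.
ΣF_x = 0: H_x = T cos 62.5° = 268.95 N.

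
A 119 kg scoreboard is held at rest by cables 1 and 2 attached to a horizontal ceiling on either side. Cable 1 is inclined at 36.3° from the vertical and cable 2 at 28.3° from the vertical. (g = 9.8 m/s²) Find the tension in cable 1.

T_1 ≈ 612 N

Angles from the horizontal: cable 1 is 90° − 36.3° = 53.7°, cable 2 is 90° − 28.3° = 61.7°.
Weight W = 119 × 9.8 = 1166 N acts straight down.
Horizontal: T_1 cos 53.7° = T_2 cos 61.7°  →  T_2 = 1.249 T_1.
Vertical: T_1 sin 53.7° + T_2 sin 61.7° = 1166.
Substituting the horizontal relation into the vertical equation gives 1.905 T_1 = 1166, so T_1 = 612 N.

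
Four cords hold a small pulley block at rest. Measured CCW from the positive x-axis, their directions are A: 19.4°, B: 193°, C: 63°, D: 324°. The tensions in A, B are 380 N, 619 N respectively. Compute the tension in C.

Resolve: ΣF_x = 380 cos 19.4° + 619 cos 193° + T_C cos 63° + T_D cos 324° = 0.
        ΣF_y = 380 sin 19.4° + 619 sin 193° + T_C sin 63° + T_D sin 324° = 0.
The known terms sum to (-244.7, -13.02) N, so 0.4540 T_C + 0.8090 T_D = 244.7 and 0.8910 T_C − 0.5878 T_D = 13.02.
Solving simultaneously: T_C = 156.3 N, T_D = 214.8 N.

T_C ≈ 156 N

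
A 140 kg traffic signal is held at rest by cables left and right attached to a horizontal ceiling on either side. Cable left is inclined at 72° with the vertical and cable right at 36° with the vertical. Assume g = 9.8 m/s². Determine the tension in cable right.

T_right ≈ 1370 N

Angles from the horizontal: cable left is 90° − 72° = 18°, cable right is 90° − 36° = 54°.
Weight W = 140 × 9.8 = 1372 N acts straight down.
Horizontal: T_left cos 18° = T_right cos 54°  →  T_left = 0.618 T_right.
Vertical: T_left sin 18° + T_right sin 54° = 1372.
Substituting the horizontal relation into the vertical equation gives 1 T_right = 1372, so T_right = 1372 N.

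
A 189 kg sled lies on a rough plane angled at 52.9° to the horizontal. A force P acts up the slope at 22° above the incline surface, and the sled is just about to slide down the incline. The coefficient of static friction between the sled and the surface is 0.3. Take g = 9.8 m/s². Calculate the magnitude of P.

P ≈ 1400 N

On the verge of sliding down the incline, friction equals μN and acts up the slope.
Perpendicular: N + P sin 22° = W cos 52.9° = 1117 N.
Along incline: P cos 22° + μN = W sin 52.9° with W sin 52.9° = 1477 N.
Solving the pair for P and N: P = 1402 N, N = 592.2 N (and f = μN = 177.7 N).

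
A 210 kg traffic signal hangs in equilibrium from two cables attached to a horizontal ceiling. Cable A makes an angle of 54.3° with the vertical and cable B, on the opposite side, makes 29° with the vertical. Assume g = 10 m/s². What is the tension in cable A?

T_A ≈ 1030 N

Angles from the horizontal: cable A is 90° − 54.3° = 35.7°, cable B is 90° − 29° = 61°.
Weight W = 210 × 10 = 2100 N acts straight down.
Horizontal: T_A cos 35.7° = T_B cos 61°  →  T_B = 1.675 T_A.
Vertical: T_A sin 35.7° + T_B sin 61° = 2100.
Substituting the horizontal relation into the vertical equation gives 2.049 T_A = 2100, so T_A = 1025 N.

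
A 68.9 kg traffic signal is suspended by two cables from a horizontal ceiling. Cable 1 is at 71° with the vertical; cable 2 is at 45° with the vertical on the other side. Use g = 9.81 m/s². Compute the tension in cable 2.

Angles from the horizontal: cable 1 is 90° − 71° = 19°, cable 2 is 90° − 45° = 45°.
Weight W = 68.9 × 9.81 = 675.9 N acts straight down.
Horizontal: T_1 cos 19° = T_2 cos 45°  →  T_1 = 0.7479 T_2.
Vertical: T_1 sin 19° + T_2 sin 45° = 675.9.
Substituting the horizontal relation into the vertical equation gives 0.9506 T_2 = 675.9, so T_2 = 711 N.

T_2 ≈ 711 N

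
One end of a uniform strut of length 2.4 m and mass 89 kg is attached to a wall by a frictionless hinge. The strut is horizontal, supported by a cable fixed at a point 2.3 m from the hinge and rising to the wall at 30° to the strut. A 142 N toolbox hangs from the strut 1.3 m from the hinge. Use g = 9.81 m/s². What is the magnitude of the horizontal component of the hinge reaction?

H_x ≈ 928 N

Take torques about the hinge: T sin 30° · 2.3 = 89×9.81×1.2 + 142×1.3 = 1232.3 N·m.
So T = 1232.3 / (0.5000 × 2.3) = 1071.6 N.
ΣF_x = 0: H_x = T cos 30° = 928.01 N.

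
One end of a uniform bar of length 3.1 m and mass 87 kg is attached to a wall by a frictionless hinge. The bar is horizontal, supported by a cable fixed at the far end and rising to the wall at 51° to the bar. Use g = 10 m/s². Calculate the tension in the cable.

T ≈ 560 N

Take torques about the hinge: T sin 51° · 3.1 = 87×10×1.55 = 1348.5 N·m.
So T = 1348.5 / (0.7771 × 3.1) = 559.74 N.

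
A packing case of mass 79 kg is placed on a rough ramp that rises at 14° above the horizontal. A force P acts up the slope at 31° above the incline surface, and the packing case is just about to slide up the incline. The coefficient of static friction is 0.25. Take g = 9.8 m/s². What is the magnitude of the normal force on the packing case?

On the verge of sliding up the incline, friction equals μN and acts down the slope.
Perpendicular: N + P sin 31° = W cos 14° = 751.2 N.
Along incline: P cos 31° = W sin 14° + μN  with W sin 14° = 187.3 N.
Solving the pair for P and N: P = 380.5 N, N = 555.3 N (and f = μN = 138.8 N).

N ≈ 555 N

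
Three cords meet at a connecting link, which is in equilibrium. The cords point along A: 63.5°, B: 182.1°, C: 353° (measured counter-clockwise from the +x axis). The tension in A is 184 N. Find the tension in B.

Resolve: ΣF_x = 184 cos 63.5° + T_B cos 182.1° + T_C cos 353° = 0.
        ΣF_y = 184 sin 63.5° + T_B sin 182.1° + T_C sin 353° = 0.
The known terms sum to (82.1, 164.7) N, so -0.9993 T_B + 0.9925 T_C = -82.1 and -0.0366 T_B − 0.1219 T_C = -164.7.
Solving simultaneously: T_B = 1097 N, T_C = 1021 N.

T_B ≈ 1100 N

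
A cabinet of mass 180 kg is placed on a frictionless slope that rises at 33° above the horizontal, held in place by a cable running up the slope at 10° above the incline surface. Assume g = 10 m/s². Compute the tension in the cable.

Take axes along and perpendicular to the incline. Weight components: W sin 33° = 980.4 N down-slope, W cos 33° = 1510 N into the surface.
Along incline: T cos 10° = W sin 33° → T = 995.5 N.
Perpendicular: N = W cos 33° − T sin 10° = 1337 N.

T ≈ 995 N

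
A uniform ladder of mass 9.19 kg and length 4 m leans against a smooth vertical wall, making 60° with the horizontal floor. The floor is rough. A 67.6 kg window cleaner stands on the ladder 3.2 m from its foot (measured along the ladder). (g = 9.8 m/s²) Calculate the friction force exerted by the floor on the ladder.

Torques about the foot: N_wall · 4 sin 60° = 9.19×9.8×2 cos 60° + 67.6×9.8×3.2 cos 60° → N_wall = 331.99 N.
ΣF_x = 0: f_floor = N_wall = 331.99 N.

f ≈ 332 N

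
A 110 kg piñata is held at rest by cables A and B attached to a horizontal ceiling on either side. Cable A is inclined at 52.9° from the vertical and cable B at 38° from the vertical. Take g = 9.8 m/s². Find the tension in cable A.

Angles from the horizontal: cable A is 90° − 52.9° = 37.1°, cable B is 90° − 38° = 52°.
Weight W = 110 × 9.8 = 1078 N acts straight down.
Horizontal: T_A cos 37.1° = T_B cos 52°  →  T_B = 1.295 T_A.
Vertical: T_A sin 37.1° + T_B sin 52° = 1078.
Substituting the horizontal relation into the vertical equation gives 1.624 T_A = 1078, so T_A = 663.8 N.

T_A ≈ 664 N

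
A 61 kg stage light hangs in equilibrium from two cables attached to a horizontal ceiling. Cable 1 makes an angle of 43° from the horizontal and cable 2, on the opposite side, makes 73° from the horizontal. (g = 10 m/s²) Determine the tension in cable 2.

T_2 ≈ 496 N

Weight W = 61 × 10 = 610 N acts straight down.
Horizontal: T_1 cos 43° = T_2 cos 73°  →  T_1 = 0.3998 T_2.
Vertical: T_1 sin 43° + T_2 sin 73° = 610.
Substituting the horizontal relation into the vertical equation gives 1.229 T_2 = 610, so T_2 = 496.4 N.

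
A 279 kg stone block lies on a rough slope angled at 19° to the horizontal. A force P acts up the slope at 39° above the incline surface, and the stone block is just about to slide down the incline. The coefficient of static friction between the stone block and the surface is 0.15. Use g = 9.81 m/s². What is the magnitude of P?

On the verge of sliding down the incline, friction equals μN and acts up the slope.
Perpendicular: N + P sin 39° = W cos 19° = 2588 N.
Along incline: P cos 39° + μN = W sin 19° with W sin 19° = 891.1 N.
Solving the pair for P and N: P = 736.6 N, N = 2124 N (and f = μN = 318.6 N).

P ≈ 737 N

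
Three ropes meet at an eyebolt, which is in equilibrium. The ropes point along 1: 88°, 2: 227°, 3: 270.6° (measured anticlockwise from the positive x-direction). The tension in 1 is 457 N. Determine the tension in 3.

T_3 ≈ 435 N

Resolve: ΣF_x = 457 cos 88° + T_2 cos 227° + T_3 cos 270.6° = 0.
        ΣF_y = 457 sin 88° + T_2 sin 227° + T_3 sin 270.6° = 0.
The known terms sum to (15.95, 456.7) N, so -0.6820 T_2 + 0.0105 T_3 = -15.95 and -0.7314 T_2 − 0.9999 T_3 = -456.7.
Solving simultaneously: T_2 = 30.06 N, T_3 = 434.8 N.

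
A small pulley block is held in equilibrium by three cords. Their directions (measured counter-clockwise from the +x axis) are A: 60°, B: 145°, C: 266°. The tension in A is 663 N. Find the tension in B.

T_B ≈ 339 N

Resolve: ΣF_x = 663 cos 60° + T_B cos 145° + T_C cos 266° = 0.
        ΣF_y = 663 sin 60° + T_B sin 145° + T_C sin 266° = 0.
The known terms sum to (331.5, 574.2) N, so -0.8192 T_B − 0.0698 T_C = -331.5 and 0.5736 T_B − 0.9976 T_C = -574.2.
Solving simultaneously: T_B = 339.1 N, T_C = 770.5 N.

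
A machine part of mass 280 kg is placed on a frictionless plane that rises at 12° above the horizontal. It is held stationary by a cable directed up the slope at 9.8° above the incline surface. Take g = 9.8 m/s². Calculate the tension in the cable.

Take axes along and perpendicular to the incline. Weight components: W sin 12° = 570.5 N down-slope, W cos 12° = 2684 N into the surface.
Along incline: T cos 9.8° = W sin 12° → T = 579 N.
Perpendicular: N = W cos 12° − T sin 9.8° = 2585 N.

T ≈ 579 N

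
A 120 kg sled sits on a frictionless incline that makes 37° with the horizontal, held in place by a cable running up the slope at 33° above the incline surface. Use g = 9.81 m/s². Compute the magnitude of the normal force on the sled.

N ≈ 480 N

Take axes along and perpendicular to the incline. Weight components: W sin 37° = 708.5 N down-slope, W cos 37° = 940.2 N into the surface.
Along incline: T cos 33° = W sin 37° → T = 844.7 N.
Perpendicular: N = W cos 37° − T sin 33° = 480.1 N.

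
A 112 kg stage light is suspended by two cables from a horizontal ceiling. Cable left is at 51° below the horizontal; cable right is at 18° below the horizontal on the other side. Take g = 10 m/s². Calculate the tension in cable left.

Weight W = 112 × 10 = 1120 N acts straight down.
Horizontal: T_left cos 51° = T_right cos 18°  →  T_right = 0.6617 T_left.
Vertical: T_left sin 51° + T_right sin 18° = 1120.
Substituting the horizontal relation into the vertical equation gives 0.9816 T_left = 1120, so T_left = 1141 N.

T_left ≈ 1140 N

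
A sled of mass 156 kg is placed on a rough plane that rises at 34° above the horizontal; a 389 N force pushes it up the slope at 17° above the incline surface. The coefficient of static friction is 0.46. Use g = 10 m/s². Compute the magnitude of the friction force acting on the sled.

f ≈ 500 N

Axes along / perpendicular to the incline. W sin 34° = 872.3 N down-slope; W cos 34° = 1293 N into the surface.
Perpendicular: N = W cos 34° − P sin 17° = 1293 − 113.7 = 1180 N.
Along incline: P cos 17° + f = W sin 34° (friction acts up-slope) → f = 872.3 − 372 = 500.3 N.
|f| = 500.3 N ≤ μN = 542.6 N, so the sled is indeed static.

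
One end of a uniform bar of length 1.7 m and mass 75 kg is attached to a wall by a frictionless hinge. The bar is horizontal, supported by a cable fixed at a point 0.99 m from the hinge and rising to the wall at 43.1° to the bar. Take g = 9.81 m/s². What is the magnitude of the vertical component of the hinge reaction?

|H_y| ≈ 104 N

Take torques about the hinge: T sin 43.1° · 0.99 = 75×9.81×0.85 = 625.39 N·m.
So T = 625.39 / (0.6833 × 0.99) = 924.53 N.
ΣF_y = 0: H_y = (75×9.81) − T sin 43.1° = 735.75 − 631.7 = 104.05 N.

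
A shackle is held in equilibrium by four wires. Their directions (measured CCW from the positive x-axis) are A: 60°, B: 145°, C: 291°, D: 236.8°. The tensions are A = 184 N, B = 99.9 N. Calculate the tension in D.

Resolve: ΣF_x = 184 cos 60° + 99.9 cos 145° + T_C cos 291° + T_D cos 236.8° = 0.
        ΣF_y = 184 sin 60° + 99.9 sin 145° + T_C sin 291° + T_D sin 236.8° = 0.
The known terms sum to (10.17, 216.6) N, so 0.3584 T_C − 0.5476 T_D = -10.17 and -0.9336 T_C − 0.8368 T_D = -216.6.
Solving simultaneously: T_C = 135.8 N, T_D = 107.4 N.

T_D ≈ 107 N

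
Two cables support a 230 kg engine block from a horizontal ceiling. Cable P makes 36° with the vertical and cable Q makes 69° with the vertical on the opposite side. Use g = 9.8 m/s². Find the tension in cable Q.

T_Q ≈ 1370 N

Angles from the horizontal: cable P is 90° − 36° = 54°, cable Q is 90° − 69° = 21°.
Weight W = 230 × 9.8 = 2254 N acts straight down.
Horizontal: T_P cos 54° = T_Q cos 21°  →  T_P = 1.588 T_Q.
Vertical: T_P sin 54° + T_Q sin 21° = 2254.
Substituting the horizontal relation into the vertical equation gives 1.643 T_Q = 2254, so T_Q = 1372 N.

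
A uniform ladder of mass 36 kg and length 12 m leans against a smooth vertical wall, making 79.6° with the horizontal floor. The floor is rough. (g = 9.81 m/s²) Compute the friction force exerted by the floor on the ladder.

f ≈ 32.4 N

Torques about the foot: N_wall · 12 sin 79.6° = 36×9.81×6 cos 79.6° → N_wall = 32.408 N.
ΣF_x = 0: f_floor = N_wall = 32.408 N.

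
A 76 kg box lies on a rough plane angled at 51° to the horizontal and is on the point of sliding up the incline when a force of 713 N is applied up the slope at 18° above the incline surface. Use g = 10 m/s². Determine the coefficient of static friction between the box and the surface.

On the verge of sliding up the incline, friction is at its maximum μN and acts down the slope.
Perpendicular to incline: N = W cos 51° − P sin 18° = 478.3 − 220.3 = 258 N.
Along incline: P cos 18° − μN = W sin 51° → μ = −(W sin 51° − P cos 18°) / N = 0.3391.

μ ≈ 0.339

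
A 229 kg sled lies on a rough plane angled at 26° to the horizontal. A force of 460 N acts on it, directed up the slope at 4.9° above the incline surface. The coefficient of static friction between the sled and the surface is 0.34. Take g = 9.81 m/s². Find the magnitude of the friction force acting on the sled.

f ≈ 526 N

Axes along / perpendicular to the incline. W sin 26° = 984.8 N down-slope; W cos 26° = 2019 N into the surface.
Perpendicular: N = W cos 26° − P sin 4.9° = 2019 − 39.29 = 1980 N.
Along incline: P cos 4.9° + f = W sin 26° (friction acts up-slope) → f = 984.8 − 458.3 = 526.5 N.
|f| = 526.5 N ≤ μN = 673.1 N, so the sled is indeed static.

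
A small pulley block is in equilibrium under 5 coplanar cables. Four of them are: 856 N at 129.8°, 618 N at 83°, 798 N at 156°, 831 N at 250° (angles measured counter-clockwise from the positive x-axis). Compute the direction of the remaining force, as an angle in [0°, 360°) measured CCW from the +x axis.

θ ≈ 331°

Sum the known components: ΣF_x = -1486 N, ΣF_y = 814.7 N.
For equilibrium the remaining force must supply (−ΣF_x, −ΣF_y) = (1486, -814.7) N.
Magnitude = √((1486)² + (-814.7)²) = 1695 N; direction = atan2(-814.7, 1486) = 331.3°.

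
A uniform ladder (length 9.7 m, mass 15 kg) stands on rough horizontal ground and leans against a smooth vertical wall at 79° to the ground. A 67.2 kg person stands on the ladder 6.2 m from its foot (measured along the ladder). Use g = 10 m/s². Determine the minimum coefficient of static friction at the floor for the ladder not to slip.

ΣF_y = 0: N_floor = 15×10 + 67.2×10 = 822 N.
Torques about the foot: N_wall · 9.7 sin 79° = 15×10×4.85 cos 79° + 67.2×10×6.2 cos 79° → N_wall = 98.07 N.
ΣF_x = 0: f_floor = N_wall = 98.07 N.
μ_min = f_floor / N_floor = 98.07 / 822 = 0.1193.

μ_min ≈ 0.119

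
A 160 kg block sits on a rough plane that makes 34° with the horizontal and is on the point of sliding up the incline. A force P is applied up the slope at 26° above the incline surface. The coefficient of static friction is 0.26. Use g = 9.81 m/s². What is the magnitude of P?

P ≈ 1200 N

On the verge of sliding up the incline, friction equals μN and acts down the slope.
Perpendicular: N + P sin 26° = W cos 34° = 1301 N.
Along incline: P cos 26° = W sin 34° + μN  with W sin 34° = 877.7 N.
Solving the pair for P and N: P = 1201 N, N = 774.9 N (and f = μN = 201.5 N).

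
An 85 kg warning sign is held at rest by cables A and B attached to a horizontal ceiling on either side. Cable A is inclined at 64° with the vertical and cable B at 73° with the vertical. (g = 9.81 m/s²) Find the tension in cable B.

T_B ≈ 1100 N

Angles from the horizontal: cable A is 90° − 64° = 26°, cable B is 90° − 73° = 17°.
Weight W = 85 × 9.81 = 833.9 N acts straight down.
Horizontal: T_A cos 26° = T_B cos 17°  →  T_A = 1.064 T_B.
Vertical: T_A sin 26° + T_B sin 17° = 833.9.
Substituting the horizontal relation into the vertical equation gives 0.7588 T_B = 833.9, so T_B = 1099 N.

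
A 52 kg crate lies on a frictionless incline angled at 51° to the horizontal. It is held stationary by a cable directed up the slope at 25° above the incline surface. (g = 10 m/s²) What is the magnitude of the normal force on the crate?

Take axes along and perpendicular to the incline. Weight components: W sin 51° = 404.1 N down-slope, W cos 51° = 327.2 N into the surface.
Along incline: T cos 25° = W sin 51° → T = 445.9 N.
Perpendicular: N = W cos 51° − T sin 25° = 138.8 N.

N ≈ 139 N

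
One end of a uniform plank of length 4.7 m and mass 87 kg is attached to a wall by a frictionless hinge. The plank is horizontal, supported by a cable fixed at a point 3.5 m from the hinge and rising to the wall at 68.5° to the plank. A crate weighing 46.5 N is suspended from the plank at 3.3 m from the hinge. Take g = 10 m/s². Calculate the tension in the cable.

T ≈ 675 N

Take torques about the hinge: T sin 68.5° · 3.5 = 87×10×2.35 + 46.5×3.3 = 2197.9 N·m.
So T = 2197.9 / (0.9304 × 3.5) = 674.95 N.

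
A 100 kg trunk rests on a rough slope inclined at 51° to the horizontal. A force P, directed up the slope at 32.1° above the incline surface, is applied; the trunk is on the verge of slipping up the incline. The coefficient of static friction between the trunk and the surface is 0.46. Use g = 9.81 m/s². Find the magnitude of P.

P ≈ 959 N

On the verge of sliding up the incline, friction equals μN and acts down the slope.
Perpendicular: N + P sin 32.1° = W cos 51° = 617.4 N.
Along incline: P cos 32.1° = W sin 51° + μN  with W sin 51° = 762.4 N.
Solving the pair for P and N: P = 958.6 N, N = 108 N (and f = μN = 49.67 N).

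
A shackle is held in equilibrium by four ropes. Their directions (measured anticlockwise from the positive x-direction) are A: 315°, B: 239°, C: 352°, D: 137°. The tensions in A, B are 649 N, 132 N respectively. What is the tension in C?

Resolve: ΣF_x = 649 cos 315° + 132 cos 239° + T_C cos 352° + T_D cos 137° = 0.
        ΣF_y = 649 sin 315° + 132 sin 239° + T_C sin 352° + T_D sin 137° = 0.
The known terms sum to (390.9, -572.1) N, so 0.9903 T_C − 0.7314 T_D = -390.9 and -0.1392 T_C + 0.6820 T_D = 572.1.
Solving simultaneously: T_C = 264.6 N, T_D = 892.8 N.

T_C ≈ 265 N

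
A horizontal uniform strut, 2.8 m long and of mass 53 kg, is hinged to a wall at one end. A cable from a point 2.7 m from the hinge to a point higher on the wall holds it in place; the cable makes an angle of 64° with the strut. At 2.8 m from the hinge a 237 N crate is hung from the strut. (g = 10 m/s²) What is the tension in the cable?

Take torques about the hinge: T sin 64° · 2.7 = 53×10×1.4 + 237×2.8 = 1405.6 N·m.
So T = 1405.6 / (0.8988 × 2.7) = 579.21 N.

T ≈ 579 N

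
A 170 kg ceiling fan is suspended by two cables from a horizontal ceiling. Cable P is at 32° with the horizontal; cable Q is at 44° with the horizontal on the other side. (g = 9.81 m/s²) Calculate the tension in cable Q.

Weight W = 170 × 9.81 = 1668 N acts straight down.
Horizontal: T_P cos 32° = T_Q cos 44°  →  T_P = 0.8482 T_Q.
Vertical: T_P sin 32° + T_Q sin 44° = 1668.
Substituting the horizontal relation into the vertical equation gives 1.144 T_Q = 1668, so T_Q = 1458 N.

T_Q ≈ 1460 N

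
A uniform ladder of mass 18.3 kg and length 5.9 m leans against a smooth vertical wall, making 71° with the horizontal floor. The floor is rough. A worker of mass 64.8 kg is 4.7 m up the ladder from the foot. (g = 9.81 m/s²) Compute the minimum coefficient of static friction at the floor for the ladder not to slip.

μ_min ≈ 0.252

ΣF_y = 0: N_floor = 18.3×9.81 + 64.8×9.81 = 815.21 N.
Torques about the foot: N_wall · 5.9 sin 71° = 18.3×9.81×2.95 cos 71° + 64.8×9.81×4.7 cos 71° → N_wall = 205.27 N.
ΣF_x = 0: f_floor = N_wall = 205.27 N.
μ_min = f_floor / N_floor = 205.27 / 815.21 = 0.2518.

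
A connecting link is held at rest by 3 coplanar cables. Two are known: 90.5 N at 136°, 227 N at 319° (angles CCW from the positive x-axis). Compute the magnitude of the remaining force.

F ≈ 137 N

Sum the known components: ΣF_x = 106.2 N, ΣF_y = -86.06 N.
For equilibrium the remaining force must supply (−ΣF_x, −ΣF_y) = (-106.2, 86.06) N.
Magnitude = √((-106.2)² + (86.06)²) = 136.7 N; direction = atan2(86.06, -106.2) = 141.0°.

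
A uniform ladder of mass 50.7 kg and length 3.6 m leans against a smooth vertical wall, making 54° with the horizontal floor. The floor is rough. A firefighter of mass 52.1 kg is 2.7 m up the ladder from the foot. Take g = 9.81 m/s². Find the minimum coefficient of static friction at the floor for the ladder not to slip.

ΣF_y = 0: N_floor = 50.7×9.81 + 52.1×9.81 = 1008.5 N.
Torques about the foot: N_wall · 3.6 sin 54° = 50.7×9.81×1.8 cos 54° + 52.1×9.81×2.7 cos 54° → N_wall = 459.18 N.
ΣF_x = 0: f_floor = N_wall = 459.18 N.
μ_min = f_floor / N_floor = 459.18 / 1008.5 = 0.4553.

μ_min ≈ 0.455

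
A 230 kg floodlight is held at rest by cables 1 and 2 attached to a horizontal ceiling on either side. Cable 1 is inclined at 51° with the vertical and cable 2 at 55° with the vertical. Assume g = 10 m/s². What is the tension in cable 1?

T_1 ≈ 1960 N

Angles from the horizontal: cable 1 is 90° − 51° = 39°, cable 2 is 90° − 55° = 35°.
Weight W = 230 × 10 = 2300 N acts straight down.
Horizontal: T_1 cos 39° = T_2 cos 35°  →  T_2 = 0.9487 T_1.
Vertical: T_1 sin 39° + T_2 sin 35° = 2300.
Substituting the horizontal relation into the vertical equation gives 1.173 T_1 = 2300, so T_1 = 1960 N.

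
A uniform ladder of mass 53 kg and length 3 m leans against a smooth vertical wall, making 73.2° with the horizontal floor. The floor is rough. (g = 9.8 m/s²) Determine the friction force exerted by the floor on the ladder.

Torques about the foot: N_wall · 3 sin 73.2° = 53×9.8×1.5 cos 73.2° → N_wall = 78.408 N.
ΣF_x = 0: f_floor = N_wall = 78.408 N.

f ≈ 78.4 N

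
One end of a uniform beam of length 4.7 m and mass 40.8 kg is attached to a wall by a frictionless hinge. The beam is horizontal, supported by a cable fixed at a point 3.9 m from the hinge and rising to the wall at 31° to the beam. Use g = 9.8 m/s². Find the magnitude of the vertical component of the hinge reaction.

|H_y| ≈ 159 N

Take torques about the hinge: T sin 31° · 3.9 = 40.8×9.8×2.35 = 939.62 N·m.
So T = 939.62 / (0.5150 × 3.9) = 467.79 N.
ΣF_y = 0: H_y = (40.8×9.8) − T sin 31° = 399.84 − 240.93 = 158.91 N.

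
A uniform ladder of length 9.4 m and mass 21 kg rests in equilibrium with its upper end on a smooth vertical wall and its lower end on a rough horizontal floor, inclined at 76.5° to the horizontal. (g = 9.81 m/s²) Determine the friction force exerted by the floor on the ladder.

Torques about the foot: N_wall · 9.4 sin 76.5° = 21×9.81×4.7 cos 76.5° → N_wall = 24.729 N.
ΣF_x = 0: f_floor = N_wall = 24.729 N.

f ≈ 24.7 N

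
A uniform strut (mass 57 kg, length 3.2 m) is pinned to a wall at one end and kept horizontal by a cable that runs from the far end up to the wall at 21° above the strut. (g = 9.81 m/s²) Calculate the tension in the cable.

Take torques about the hinge: T sin 21° · 3.2 = 57×9.81×1.6 = 894.67 N·m.
So T = 894.67 / (0.3584 × 3.2) = 780.16 N.

T ≈ 780 N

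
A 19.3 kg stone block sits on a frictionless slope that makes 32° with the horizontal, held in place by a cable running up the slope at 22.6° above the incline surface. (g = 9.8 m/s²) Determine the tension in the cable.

T ≈ 109 N

Take axes along and perpendicular to the incline. Weight components: W sin 32° = 100.2 N down-slope, W cos 32° = 160.4 N into the surface.
Along incline: T cos 22.6° = W sin 32° → T = 108.6 N.
Perpendicular: N = W cos 32° − T sin 22.6° = 118.7 N.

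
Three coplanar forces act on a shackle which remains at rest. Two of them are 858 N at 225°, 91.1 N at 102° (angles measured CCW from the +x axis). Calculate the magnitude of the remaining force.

F ≈ 812 N

Sum the known components: ΣF_x = -625.6 N, ΣF_y = -517.6 N.
For equilibrium the remaining force must supply (−ΣF_x, −ΣF_y) = (625.6, 517.6) N.
Magnitude = √((625.6)² + (517.6)²) = 812 N; direction = atan2(517.6, 625.6) = 39.6°.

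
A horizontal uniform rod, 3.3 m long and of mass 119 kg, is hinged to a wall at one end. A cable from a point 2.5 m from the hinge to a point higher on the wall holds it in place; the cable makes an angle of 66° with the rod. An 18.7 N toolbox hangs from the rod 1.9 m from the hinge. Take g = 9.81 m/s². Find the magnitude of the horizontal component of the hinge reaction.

Take torques about the hinge: T sin 66° · 2.5 = 119×9.81×1.65 + 18.7×1.9 = 1961.7 N·m.
So T = 1961.7 / (0.9135 × 2.5) = 858.95 N.
ΣF_x = 0: H_x = T cos 66° = 349.37 N.

H_x ≈ 349 N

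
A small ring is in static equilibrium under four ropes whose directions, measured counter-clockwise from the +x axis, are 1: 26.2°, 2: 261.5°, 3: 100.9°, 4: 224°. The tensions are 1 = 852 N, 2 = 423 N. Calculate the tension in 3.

Resolve: ΣF_x = 852 cos 26.2° + 423 cos 261.5° + T_3 cos 100.9° + T_4 cos 224° = 0.
        ΣF_y = 852 sin 26.2° + 423 sin 261.5° + T_3 sin 100.9° + T_4 sin 224° = 0.
The known terms sum to (701.9, -42.19) N, so -0.1891 T_3 − 0.7193 T_4 = -701.9 and 0.9820 T_3 − 0.6947 T_4 = 42.19.
Solving simultaneously: T_3 = 618.3 N, T_4 = 813.3 N.

T_3 ≈ 618 N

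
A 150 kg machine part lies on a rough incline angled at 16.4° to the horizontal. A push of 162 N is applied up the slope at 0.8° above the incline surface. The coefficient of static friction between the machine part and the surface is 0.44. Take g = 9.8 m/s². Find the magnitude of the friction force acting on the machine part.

Axes along / perpendicular to the incline. W sin 16.4° = 415 N down-slope; W cos 16.4° = 1410 N into the surface.
Perpendicular: N = W cos 16.4° − P sin 0.8° = 1410 − 2.262 = 1408 N.
Along incline: P cos 0.8° + f = W sin 16.4° (friction acts up-slope) → f = 415 − 162 = 253.1 N.
|f| = 253.1 N ≤ μN = 619.5 N, so the machine part is indeed static.

f ≈ 253 N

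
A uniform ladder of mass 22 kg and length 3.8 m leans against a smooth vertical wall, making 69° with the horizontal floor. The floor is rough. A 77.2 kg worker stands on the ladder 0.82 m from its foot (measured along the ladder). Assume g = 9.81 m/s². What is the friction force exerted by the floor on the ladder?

Torques about the foot: N_wall · 3.8 sin 69° = 22×9.81×1.9 cos 69° + 77.2×9.81×0.82 cos 69° → N_wall = 104.16 N.
ΣF_x = 0: f_floor = N_wall = 104.16 N.

f ≈ 104 N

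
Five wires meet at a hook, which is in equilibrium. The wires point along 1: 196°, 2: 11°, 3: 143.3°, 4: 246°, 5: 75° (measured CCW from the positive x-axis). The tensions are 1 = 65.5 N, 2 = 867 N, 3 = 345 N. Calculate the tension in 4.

Resolve: ΣF_x = 65.5 cos 196° + 867 cos 11° + 345 cos 143.3° + T_4 cos 246° + T_5 cos 75° = 0.
        ΣF_y = 65.5 sin 196° + 867 sin 11° + 345 sin 143.3° + T_4 sin 246° + T_5 sin 75° = 0.
The known terms sum to (511.5, 353.6) N, so -0.4067 T_4 + 0.2588 T_5 = -511.5 and -0.9135 T_4 + 0.9659 T_5 = -353.6.
Solving simultaneously: T_4 = 2573 N, T_5 = 2068 N.

T_4 ≈ 2570 N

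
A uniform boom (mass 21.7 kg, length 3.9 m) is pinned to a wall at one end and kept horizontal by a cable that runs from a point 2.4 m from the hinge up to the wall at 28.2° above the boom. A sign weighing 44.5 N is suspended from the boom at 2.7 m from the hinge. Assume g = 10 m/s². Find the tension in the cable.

Take torques about the hinge: T sin 28.2° · 2.4 = 21.7×10×1.95 + 44.5×2.7 = 543.3 N·m.
So T = 543.3 / (0.4726 × 2.4) = 479.05 N.

T ≈ 479 N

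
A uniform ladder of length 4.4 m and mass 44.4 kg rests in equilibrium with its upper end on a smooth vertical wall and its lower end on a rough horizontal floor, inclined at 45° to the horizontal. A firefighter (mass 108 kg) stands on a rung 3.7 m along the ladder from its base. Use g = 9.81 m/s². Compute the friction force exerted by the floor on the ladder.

f ≈ 1110 N

Torques about the foot: N_wall · 4.4 sin 45° = 44.4×9.81×2.2 cos 45° + 108×9.81×3.7 cos 45° → N_wall = 1108.7 N.
ΣF_x = 0: f_floor = N_wall = 1108.7 N.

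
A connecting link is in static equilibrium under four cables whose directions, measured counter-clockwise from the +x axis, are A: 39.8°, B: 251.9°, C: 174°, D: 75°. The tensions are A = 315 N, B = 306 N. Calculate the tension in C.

Resolve: ΣF_x = 315 cos 39.8° + 306 cos 251.9° + T_C cos 174° + T_D cos 75° = 0.
        ΣF_y = 315 sin 39.8° + 306 sin 251.9° + T_C sin 174° + T_D sin 75° = 0.
The known terms sum to (146.9, -89.22) N, so -0.9945 T_C + 0.2588 T_D = -146.9 and 0.1045 T_C + 0.9659 T_D = 89.22.
Solving simultaneously: T_C = 167.1 N, T_D = 74.29 N.

T_C ≈ 167 N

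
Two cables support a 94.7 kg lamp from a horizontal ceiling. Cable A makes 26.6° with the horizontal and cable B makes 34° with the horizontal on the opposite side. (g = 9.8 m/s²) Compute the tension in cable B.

Weight W = 94.7 × 9.8 = 928.1 N acts straight down.
Horizontal: T_A cos 26.6° = T_B cos 34°  →  T_A = 0.9272 T_B.
Vertical: T_A sin 26.6° + T_B sin 34° = 928.1.
Substituting the horizontal relation into the vertical equation gives 0.9743 T_B = 928.1, so T_B = 952.5 N.

T_B ≈ 952 N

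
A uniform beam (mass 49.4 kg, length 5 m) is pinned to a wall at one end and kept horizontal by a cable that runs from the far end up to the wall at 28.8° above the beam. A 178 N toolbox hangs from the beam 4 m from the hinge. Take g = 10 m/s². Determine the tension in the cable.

Take torques about the hinge: T sin 28.8° · 5 = 49.4×10×2.5 + 178×4 = 1947 N·m.
So T = 1947 / (0.4818 × 5) = 808.3 N.

T ≈ 808 N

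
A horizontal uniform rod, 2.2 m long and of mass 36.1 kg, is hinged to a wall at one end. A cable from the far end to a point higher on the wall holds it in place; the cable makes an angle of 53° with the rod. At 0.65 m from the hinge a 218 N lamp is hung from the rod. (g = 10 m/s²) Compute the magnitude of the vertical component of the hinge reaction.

Take torques about the hinge: T sin 53° · 2.2 = 36.1×10×1.1 + 218×0.65 = 538.8 N·m.
So T = 538.8 / (0.7986 × 2.2) = 306.66 N.
ΣF_y = 0: H_y = (36.1×10 + 218) − T sin 53° = 579 − 244.91 = 334.09 N.

|H_y| ≈ 334 N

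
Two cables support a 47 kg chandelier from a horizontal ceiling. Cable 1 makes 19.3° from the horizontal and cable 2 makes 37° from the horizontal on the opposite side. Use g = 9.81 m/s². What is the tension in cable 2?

T_2 ≈ 523 N

Weight W = 47 × 9.81 = 461.1 N acts straight down.
Horizontal: T_1 cos 19.3° = T_2 cos 37°  →  T_1 = 0.8462 T_2.
Vertical: T_1 sin 19.3° + T_2 sin 37° = 461.1.
Substituting the horizontal relation into the vertical equation gives 0.8815 T_2 = 461.1, so T_2 = 523.1 N.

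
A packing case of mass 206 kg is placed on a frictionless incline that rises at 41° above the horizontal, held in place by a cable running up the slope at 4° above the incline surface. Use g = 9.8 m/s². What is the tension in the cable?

Take axes along and perpendicular to the incline. Weight components: W sin 41° = 1324 N down-slope, W cos 41° = 1524 N into the surface.
Along incline: T cos 4° = W sin 41° → T = 1328 N.
Perpendicular: N = W cos 41° − T sin 4° = 1431 N.

T ≈ 1330 N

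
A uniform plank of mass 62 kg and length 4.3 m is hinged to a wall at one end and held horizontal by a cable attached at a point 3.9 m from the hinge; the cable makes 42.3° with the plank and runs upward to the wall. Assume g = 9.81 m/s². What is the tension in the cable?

Take torques about the hinge: T sin 42.3° · 3.9 = 62×9.81×2.15 = 1307.7 N·m.
So T = 1307.7 / (0.6730 × 3.9) = 498.21 N.

T ≈ 498 N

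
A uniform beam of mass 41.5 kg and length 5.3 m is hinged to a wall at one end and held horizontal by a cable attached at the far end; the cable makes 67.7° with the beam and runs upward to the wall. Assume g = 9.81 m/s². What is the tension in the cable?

T ≈ 220 N

Take torques about the hinge: T sin 67.7° · 5.3 = 41.5×9.81×2.65 = 1078.9 N·m.
So T = 1078.9 / (0.9252 × 5.3) = 220.01 N.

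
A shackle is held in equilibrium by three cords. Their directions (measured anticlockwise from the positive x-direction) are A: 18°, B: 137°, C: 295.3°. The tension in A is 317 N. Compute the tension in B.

Resolve: ΣF_x = 317 cos 18° + T_B cos 137° + T_C cos 295.3° = 0.
        ΣF_y = 317 sin 18° + T_B sin 137° + T_C sin 295.3° = 0.
The known terms sum to (301.5, 97.96) N, so -0.7314 T_B + 0.4274 T_C = -301.5 and 0.6820 T_B − 0.9041 T_C = -97.96.
Solving simultaneously: T_B = 850.4 N, T_C = 749.8 N.

T_B ≈ 850 N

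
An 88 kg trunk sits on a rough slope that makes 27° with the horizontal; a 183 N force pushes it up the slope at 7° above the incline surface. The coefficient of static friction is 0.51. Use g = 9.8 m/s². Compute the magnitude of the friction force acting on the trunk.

f ≈ 210 N

Axes along / perpendicular to the incline. W sin 27° = 391.5 N down-slope; W cos 27° = 768.4 N into the surface.
Perpendicular: N = W cos 27° − P sin 7° = 768.4 − 22.3 = 746.1 N.
Along incline: P cos 7° + f = W sin 27° (friction acts up-slope) → f = 391.5 − 181.6 = 209.9 N.
|f| = 209.9 N ≤ μN = 380.5 N, so the trunk is indeed static.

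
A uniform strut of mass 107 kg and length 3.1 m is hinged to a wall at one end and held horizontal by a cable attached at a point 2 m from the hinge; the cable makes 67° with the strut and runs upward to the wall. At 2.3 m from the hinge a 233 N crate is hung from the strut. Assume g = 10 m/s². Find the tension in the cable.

T ≈ 1190 N

Take torques about the hinge: T sin 67° · 2 = 107×10×1.55 + 233×2.3 = 2194.4 N·m.
So T = 2194.4 / (0.9205 × 2) = 1192 N.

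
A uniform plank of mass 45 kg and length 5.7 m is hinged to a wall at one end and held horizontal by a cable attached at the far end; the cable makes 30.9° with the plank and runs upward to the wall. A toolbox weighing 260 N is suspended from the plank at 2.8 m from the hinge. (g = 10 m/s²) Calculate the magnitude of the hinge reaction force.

|H| ≈ 689 N

Take torques about the hinge: T sin 30.9° · 5.7 = 45×10×2.85 + 260×2.8 = 2010.5 N·m.
So T = 2010.5 / (0.5135 × 5.7) = 686.84 N.
ΣF_x = 0: H_x = T cos 30.9° = 589.35 N.
ΣF_y = 0: H_y = (45×10 + 260) − T sin 30.9° = 710 − 352.72 = 357.28 N.
|H| = √(H_x² + H_y²) = √((589.35)² + (357.28)²) = 689.19 N.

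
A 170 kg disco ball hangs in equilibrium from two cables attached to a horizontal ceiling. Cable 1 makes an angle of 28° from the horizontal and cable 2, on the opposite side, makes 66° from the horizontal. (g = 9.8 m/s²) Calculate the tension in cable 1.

Weight W = 170 × 9.8 = 1666 N acts straight down.
Horizontal: T_1 cos 28° = T_2 cos 66°  →  T_2 = 2.171 T_1.
Vertical: T_1 sin 28° + T_2 sin 66° = 1666.
Substituting the horizontal relation into the vertical equation gives 2.453 T_1 = 1666, so T_1 = 679.3 N.

T_1 ≈ 679 N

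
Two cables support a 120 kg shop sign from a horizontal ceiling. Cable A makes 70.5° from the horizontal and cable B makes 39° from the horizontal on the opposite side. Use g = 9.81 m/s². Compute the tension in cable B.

T_B ≈ 417 N

Weight W = 120 × 9.81 = 1177 N acts straight down.
Horizontal: T_A cos 70.5° = T_B cos 39°  →  T_A = 2.328 T_B.
Vertical: T_A sin 70.5° + T_B sin 39° = 1177.
Substituting the horizontal relation into the vertical equation gives 2.824 T_B = 1177, so T_B = 416.9 N.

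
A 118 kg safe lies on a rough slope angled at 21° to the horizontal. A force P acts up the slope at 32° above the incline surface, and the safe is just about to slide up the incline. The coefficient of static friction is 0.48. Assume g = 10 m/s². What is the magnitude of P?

On the verge of sliding up the incline, friction equals μN and acts down the slope.
Perpendicular: N + P sin 32° = W cos 21° = 1102 N.
Along incline: P cos 32° = W sin 21° + μN  with W sin 21° = 422.9 N.
Solving the pair for P and N: P = 863.2 N, N = 644.2 N (and f = μN = 309.2 N).

P ≈ 863 N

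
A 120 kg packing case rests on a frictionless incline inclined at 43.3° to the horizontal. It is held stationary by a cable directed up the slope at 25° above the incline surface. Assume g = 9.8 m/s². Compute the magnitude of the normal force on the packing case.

N ≈ 480 N

Take axes along and perpendicular to the incline. Weight components: W sin 43.3° = 806.5 N down-slope, W cos 43.3° = 855.9 N into the surface.
Along incline: T cos 25° = W sin 43.3° → T = 889.9 N.
Perpendicular: N = W cos 43.3° − T sin 25° = 479.8 N.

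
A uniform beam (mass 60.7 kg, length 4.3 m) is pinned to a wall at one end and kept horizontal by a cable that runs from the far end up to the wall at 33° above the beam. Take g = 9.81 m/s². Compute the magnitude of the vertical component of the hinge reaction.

Take torques about the hinge: T sin 33° · 4.3 = 60.7×9.81×2.15 = 1280.3 N·m.
So T = 1280.3 / (0.5446 × 4.3) = 546.66 N.
ΣF_y = 0: H_y = (60.7×9.81) − T sin 33° = 595.47 − 297.73 = 297.73 N.

|H_y| ≈ 298 N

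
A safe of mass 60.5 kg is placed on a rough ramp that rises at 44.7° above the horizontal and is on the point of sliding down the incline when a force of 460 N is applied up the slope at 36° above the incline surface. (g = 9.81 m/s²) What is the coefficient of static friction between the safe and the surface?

μ ≈ 0.299

On the verge of sliding down the incline, friction is at its maximum μN and acts up the slope.
Perpendicular to incline: N = W cos 44.7° − P sin 36° = 421.9 − 270.4 = 151.5 N.
Along incline: P cos 36° + μN = W sin 44.7° → μ = (W sin 44.7° − P cos 36°) / N = 0.2992.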